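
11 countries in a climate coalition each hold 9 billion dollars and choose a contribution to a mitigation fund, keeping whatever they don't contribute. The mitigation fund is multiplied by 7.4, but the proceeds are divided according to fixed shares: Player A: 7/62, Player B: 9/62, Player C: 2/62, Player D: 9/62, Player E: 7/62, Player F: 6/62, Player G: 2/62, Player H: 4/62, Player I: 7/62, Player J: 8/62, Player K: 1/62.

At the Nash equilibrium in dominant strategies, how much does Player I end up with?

24.04 billion dollars

For player j, contributing a unit is worthwhile iff 7.4 × (j's share) ≥ 1, i.e. iff j's share is at least 0.1351.
The shares above 0.1351 belong to Player B and Player D, contributing 9 each; the remaining 9 contribute 0. Total contributed: 18.
Player I keeps 9 and receives 7.4 × 18 × 7/62 = 15.04 from the mitigation fund, for a payoff of 24.04.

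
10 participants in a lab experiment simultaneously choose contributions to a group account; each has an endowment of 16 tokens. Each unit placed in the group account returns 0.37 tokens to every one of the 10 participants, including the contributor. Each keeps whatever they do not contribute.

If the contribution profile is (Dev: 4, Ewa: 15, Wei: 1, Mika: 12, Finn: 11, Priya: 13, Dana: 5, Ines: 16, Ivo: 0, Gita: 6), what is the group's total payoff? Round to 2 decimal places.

Total contributed: 4 + 15 + 1 + 12 + 11 + 13 + 5 + 16 + 0 + 6 = 83; total kept: 10 × 16 − 83 = 77.
The group account pays out 0.37 × 10 × 83 = 307.10 in aggregate.
Group total = 77 + 307.10 = 384.10.

384.10 tokens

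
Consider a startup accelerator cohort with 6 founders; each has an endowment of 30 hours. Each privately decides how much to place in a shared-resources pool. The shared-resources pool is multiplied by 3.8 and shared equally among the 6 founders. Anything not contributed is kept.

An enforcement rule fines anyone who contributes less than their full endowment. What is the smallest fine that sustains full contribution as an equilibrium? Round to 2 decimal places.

11.00 hours

Given the others contribute fully, the best deviation is to contribute 0 (any partial contribution still incurs the fine and gives up units whose private return 0.6333 is below 1).
Deviating from 30 to 0 saves 30 hours but forfeits the deviator's share of the drop in the shared-resources pool: 3.8/6 × 30 = 19.00.
So the deviation gain is 30 − 19.00 = 11.00, and the fine must be at least 11.00 hours to wipe it out.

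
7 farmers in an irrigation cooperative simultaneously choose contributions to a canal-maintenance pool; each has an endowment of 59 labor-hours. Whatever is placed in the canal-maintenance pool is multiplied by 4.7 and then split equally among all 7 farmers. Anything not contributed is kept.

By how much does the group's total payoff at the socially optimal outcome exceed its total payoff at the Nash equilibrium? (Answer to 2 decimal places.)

Each contributed unit returns 4.7/7 = 0.6714 to its contributor — below 1 — so contributing 0 is dominant for every player. At the Nash equilibrium everyone keeps their 59, and the group total is 7 × 59 = 413.
Each contributed unit returns 4.700 to the group as a whole (0.6714 to each of 7 players), which exceeds 1, so the social optimum is full contribution: group total = 4.700 × 413 = 1941.10.
Efficiency loss = 1941.10 − 413 = 1528.10.

1528.10 labor-hours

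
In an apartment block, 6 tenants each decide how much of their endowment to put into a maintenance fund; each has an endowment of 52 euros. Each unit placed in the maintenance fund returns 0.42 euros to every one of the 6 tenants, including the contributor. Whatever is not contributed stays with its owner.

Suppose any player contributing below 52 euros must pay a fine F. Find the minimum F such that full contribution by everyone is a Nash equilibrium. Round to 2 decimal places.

Given the others contribute fully, the best deviation is to contribute 0 (any partial contribution still incurs the fine and gives up units whose private return 0.42 is below 1).
Deviating from 52 to 0 saves 52 euros but forfeits the deviator's share of the drop in the maintenance fund: 0.42 × 52 = 21.84.
So the deviation gain is 52 − 21.84 = 30.16, and the fine must be at least 30.16 euros to wipe it out.

30.16 euros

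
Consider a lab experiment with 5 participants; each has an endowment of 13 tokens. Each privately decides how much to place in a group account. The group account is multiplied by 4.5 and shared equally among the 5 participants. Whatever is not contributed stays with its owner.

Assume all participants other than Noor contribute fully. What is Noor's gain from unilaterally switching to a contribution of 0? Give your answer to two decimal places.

1.30 tokens

Switching from a contribution of 13 to 0 lets Noor keep an extra 13 tokens, but lowers the group account by 13, which costs Noor their own share of that drop: 4.5/5 × 13 = 11.70.
Net gain = 13 − 11.70 = 1.30. The private return per contributed unit (0.9000) is below 1, so free-riding is indeed the best response regardless of what the others do.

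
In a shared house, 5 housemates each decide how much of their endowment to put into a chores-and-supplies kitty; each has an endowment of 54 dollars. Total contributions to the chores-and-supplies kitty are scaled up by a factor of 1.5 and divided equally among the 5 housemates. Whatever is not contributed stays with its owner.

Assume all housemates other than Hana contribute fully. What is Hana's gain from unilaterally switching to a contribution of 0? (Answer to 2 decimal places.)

Switching from a contribution of 54 to 0 lets Hana keep an extra 54 dollars, but lowers the chores-and-supplies kitty by 54, which costs Hana their own share of that drop: 1.5/5 × 54 = 16.20.
Net gain = 54 − 16.20 = 37.80. The private return per contributed unit (0.3000) is below 1, so free-riding is indeed the best response regardless of what the others do.

37.80 dollars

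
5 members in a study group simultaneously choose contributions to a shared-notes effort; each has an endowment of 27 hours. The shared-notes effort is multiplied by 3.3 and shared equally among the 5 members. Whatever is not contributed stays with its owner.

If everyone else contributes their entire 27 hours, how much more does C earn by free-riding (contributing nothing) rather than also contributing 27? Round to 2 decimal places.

9.18 hours

Switching from a contribution of 27 to 0 lets C keep an extra 27 hours, but lowers the shared-notes effort by 27, which costs C their own share of that drop: 3.3/5 × 27 = 17.82.
Net gain = 27 − 17.82 = 9.18. The private return per contributed unit (0.6600) is below 1, so free-riding is indeed the best response regardless of what the others do.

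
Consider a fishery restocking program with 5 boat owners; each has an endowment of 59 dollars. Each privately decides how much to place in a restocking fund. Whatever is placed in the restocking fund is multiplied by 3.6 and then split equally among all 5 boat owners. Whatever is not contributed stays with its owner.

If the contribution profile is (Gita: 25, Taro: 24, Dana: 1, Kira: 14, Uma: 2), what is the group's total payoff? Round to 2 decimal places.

Total contributed: 25 + 24 + 1 + 14 + 2 = 66; total kept: 5 × 59 − 66 = 229.
The restocking fund pays out 3.6 × 66 = 237.60 in aggregate.
Group total = 229 + 237.60 = 466.60.

466.60 dollars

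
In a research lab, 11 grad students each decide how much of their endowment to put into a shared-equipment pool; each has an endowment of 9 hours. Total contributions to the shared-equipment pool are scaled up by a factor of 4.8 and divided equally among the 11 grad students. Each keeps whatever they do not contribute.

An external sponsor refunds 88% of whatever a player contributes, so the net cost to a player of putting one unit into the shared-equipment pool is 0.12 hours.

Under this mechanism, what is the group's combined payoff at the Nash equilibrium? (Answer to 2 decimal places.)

The effective private return per unit is now (4.8/11) / 0.12 = 3.6364 > 1, so every player's dominant strategy flips to full contribution.
At the Nash equilibrium everyone contributes 9. Group total payoff = 11 × (9 × 0.88 + 4.8 × 9) = 562.32.

562.32 hours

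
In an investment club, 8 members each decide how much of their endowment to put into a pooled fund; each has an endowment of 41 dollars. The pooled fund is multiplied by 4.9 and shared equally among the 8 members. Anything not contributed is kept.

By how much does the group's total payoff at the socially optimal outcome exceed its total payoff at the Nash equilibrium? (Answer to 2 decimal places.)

Each contributed unit returns 4.9/8 = 0.6125 to its contributor — below 1 — so contributing 0 is dominant for every player. At the Nash equilibrium everyone keeps their 41, and the group total is 8 × 41 = 328.
Each contributed unit returns 4.900 to the group as a whole (0.6125 to each of 8 players), which exceeds 1, so the social optimum is full contribution: group total = 4.900 × 328 = 1607.20.
Efficiency loss = 1607.20 − 328 = 1279.20.

1279.20 dollars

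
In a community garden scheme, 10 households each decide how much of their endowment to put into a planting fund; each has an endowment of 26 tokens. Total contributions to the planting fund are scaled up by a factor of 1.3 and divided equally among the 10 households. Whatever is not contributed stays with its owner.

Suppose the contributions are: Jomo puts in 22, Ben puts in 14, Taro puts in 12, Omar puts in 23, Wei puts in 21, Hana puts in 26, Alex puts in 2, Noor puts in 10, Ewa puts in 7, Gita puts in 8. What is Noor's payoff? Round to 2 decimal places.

Total contributed: 22 + 14 + 12 + 23 + 21 + 26 + 2 + 10 + 7 + 8 = 145.
Each receives 1.3 × 145 / 10 = 18.85 from the planting fund.
Noor keeps 26 − 10 = 16, so Noor's payoff is 16 + 18.85 = 34.85.

34.85 tokens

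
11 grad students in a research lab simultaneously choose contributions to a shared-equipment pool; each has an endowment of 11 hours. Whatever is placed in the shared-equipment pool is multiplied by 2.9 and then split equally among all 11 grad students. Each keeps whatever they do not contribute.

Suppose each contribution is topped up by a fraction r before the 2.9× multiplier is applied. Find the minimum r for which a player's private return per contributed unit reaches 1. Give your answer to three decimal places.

With matching at rate r, one contributed unit becomes (1 + r) in the shared-equipment pool and returns 2.9 × (1 + r) / 11 to the contributor.
Setting this equal to 1: 1 + r = 11/2.9 = 3.7931.
So the minimum matching rate is r = 3.7931 − 1 = 2.793.

2.793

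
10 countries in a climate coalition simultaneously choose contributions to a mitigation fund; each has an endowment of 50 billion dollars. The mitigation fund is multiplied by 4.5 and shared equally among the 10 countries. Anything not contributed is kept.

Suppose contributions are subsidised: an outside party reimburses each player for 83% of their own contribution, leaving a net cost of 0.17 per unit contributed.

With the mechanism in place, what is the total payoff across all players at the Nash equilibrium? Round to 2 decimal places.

2665.00 billion dollars

With the mechanism, a contributed unit returns (4.5/10) / 0.17 = 2.6471 per unit of net cost to the contributor — now above 1 — so contributing fully is weakly dominant for every player.
At the Nash equilibrium everyone contributes 50. Group total payoff = 10 × (50 × 0.83 + 4.5 × 50) = 2665.00.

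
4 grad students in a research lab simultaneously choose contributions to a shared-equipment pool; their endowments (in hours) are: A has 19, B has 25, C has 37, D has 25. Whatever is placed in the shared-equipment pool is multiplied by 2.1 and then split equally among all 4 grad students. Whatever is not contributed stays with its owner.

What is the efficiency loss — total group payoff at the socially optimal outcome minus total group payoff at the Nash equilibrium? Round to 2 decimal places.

The private return per contributed unit is 2.1/4 = 0.5250 < 1 for every player regardless of endowment, so the Nash equilibrium is zero contribution and the group total is Σ E_j = 19 + 25 + 37 + 25 = 106.
Each contributed unit returns 2.100 to the group, so the social optimum is full contribution by everyone: group total = 2.100 × 106 = 222.60.
Efficiency loss = (2.100 − 1) × 106 = 116.60.

116.60 hours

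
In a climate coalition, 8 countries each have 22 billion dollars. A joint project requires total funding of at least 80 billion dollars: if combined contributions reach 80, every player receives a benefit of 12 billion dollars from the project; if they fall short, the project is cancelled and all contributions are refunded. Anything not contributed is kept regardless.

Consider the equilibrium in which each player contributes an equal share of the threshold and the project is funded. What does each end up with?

Equal share of the threshold: 80/8 = 10.
At this profile no one gains by cutting their contribution: any cut drops the total below 80, the project is cancelled, contributions are refunded, and the deviator ends with 22, which is less than 22 − 10 + 12 = 24. Contributing more than 10 just wastes the excess. So contributing exactly 10 is a best response.
Each player's payoff: 22 − 10 + 12 = 24.

24 billion dollars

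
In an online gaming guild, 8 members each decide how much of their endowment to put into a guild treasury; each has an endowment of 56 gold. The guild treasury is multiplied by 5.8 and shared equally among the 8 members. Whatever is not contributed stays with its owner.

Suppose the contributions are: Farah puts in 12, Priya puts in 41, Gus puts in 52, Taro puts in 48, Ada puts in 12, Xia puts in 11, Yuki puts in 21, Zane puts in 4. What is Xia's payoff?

Total contributed: 12 + 41 + 52 + 48 + 12 + 11 + 21 + 4 = 201.
Each receives 5.8 × 201 / 8 = 145.73 from the guild treasury.
Xia keeps 56 − 11 = 45, so Xia's payoff is 45 + 145.73 = 190.73.

190.73 gold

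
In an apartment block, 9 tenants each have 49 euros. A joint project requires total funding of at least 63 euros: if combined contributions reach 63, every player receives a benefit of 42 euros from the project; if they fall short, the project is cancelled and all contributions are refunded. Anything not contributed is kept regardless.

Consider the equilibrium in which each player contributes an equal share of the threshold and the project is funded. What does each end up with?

84 euros

Equal share of the threshold: 63/9 = 7.
At this profile no one gains by cutting their contribution: any cut drops the total below 63, the project is cancelled, contributions are refunded, and the deviator ends with 49, which is less than 49 − 7 + 42 = 84. Contributing more than 7 just wastes the excess. So contributing exactly 7 is a best response.
Each player's payoff: 49 − 7 + 42 = 84.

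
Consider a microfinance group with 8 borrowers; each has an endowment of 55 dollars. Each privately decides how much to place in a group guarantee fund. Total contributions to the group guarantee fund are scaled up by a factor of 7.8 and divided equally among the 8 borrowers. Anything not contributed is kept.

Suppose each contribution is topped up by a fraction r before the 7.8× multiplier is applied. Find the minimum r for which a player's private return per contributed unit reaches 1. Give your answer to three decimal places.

0.026

With matching at rate r, one contributed unit becomes (1 + r) in the group guarantee fund and returns 7.8 × (1 + r) / 8 to the contributor.
Setting this equal to 1: 1 + r = 8/7.8 = 1.0256.
So the minimum matching rate is r = 1.0256 − 1 = 0.026.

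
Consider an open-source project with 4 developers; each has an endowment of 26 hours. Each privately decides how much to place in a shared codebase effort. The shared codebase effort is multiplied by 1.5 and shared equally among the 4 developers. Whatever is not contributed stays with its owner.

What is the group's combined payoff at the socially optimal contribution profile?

Each contributed unit returns 1.500 to the group as a whole (0.3750 to each of 4 players), which exceeds 1, so the social optimum is full contribution: group total = 1.500 × 104 = 156.00.

156.00 hours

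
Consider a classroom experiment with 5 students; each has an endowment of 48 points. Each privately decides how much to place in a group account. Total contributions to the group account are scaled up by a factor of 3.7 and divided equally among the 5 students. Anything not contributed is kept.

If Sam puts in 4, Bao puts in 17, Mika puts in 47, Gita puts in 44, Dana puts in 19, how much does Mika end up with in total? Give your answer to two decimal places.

97.94 points

Total contributed: 4 + 17 + 47 + 44 + 19 = 131.
Each receives 3.7 × 131 / 5 = 96.94 from the group account.
Mika keeps 48 − 47 = 1, so Mika's payoff is 1 + 96.94 = 97.94.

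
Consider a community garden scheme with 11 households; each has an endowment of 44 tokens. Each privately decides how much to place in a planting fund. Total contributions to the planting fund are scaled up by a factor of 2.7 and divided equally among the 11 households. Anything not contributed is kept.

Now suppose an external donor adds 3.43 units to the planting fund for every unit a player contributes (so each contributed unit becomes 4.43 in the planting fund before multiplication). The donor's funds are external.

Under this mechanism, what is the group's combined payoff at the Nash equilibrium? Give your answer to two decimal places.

5789.12 tokens

Under the mechanism each unit contributed yields 2.7 × 4.43 / 11 = 1.0874 back to its contributor per unit of net cost, which exceeds 1, making full contribution the dominant choice for everyone.
At the Nash equilibrium everyone contributes 44. Group total payoff = 2.7 × 4.43 × 484 = 5789.12.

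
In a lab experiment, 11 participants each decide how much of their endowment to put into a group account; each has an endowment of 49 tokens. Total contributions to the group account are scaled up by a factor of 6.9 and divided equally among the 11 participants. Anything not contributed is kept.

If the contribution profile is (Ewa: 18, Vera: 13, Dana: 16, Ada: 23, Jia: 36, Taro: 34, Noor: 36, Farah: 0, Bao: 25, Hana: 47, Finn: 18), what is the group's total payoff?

Total contributed: 18 + 13 + 16 + 23 + 36 + 34 + 36 + 0 + 25 + 47 + 18 = 266; total kept: 11 × 49 − 266 = 273.
The group account pays out 6.9 × 266 = 1835.40 in aggregate.
Group total = 273 + 1835.40 = 2108.40.

2108.40 tokens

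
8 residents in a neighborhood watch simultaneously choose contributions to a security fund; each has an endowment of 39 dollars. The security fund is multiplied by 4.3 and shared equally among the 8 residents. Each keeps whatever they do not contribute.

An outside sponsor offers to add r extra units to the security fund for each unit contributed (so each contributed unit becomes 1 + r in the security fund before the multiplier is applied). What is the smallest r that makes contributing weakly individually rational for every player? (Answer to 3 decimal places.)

With matching at rate r, one contributed unit becomes (1 + r) in the security fund and returns 4.3 × (1 + r) / 8 to the contributor.
Setting this equal to 1: 1 + r = 8/4.3 = 1.8605.
So the minimum matching rate is r = 1.8605 − 1 = 0.860.

0.860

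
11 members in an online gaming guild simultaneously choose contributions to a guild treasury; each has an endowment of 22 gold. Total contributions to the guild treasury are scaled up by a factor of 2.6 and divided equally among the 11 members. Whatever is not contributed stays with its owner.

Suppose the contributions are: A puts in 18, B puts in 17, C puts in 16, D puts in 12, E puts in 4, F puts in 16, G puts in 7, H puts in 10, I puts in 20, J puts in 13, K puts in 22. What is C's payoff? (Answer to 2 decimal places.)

Total contributed: 18 + 17 + 16 + 12 + 4 + 16 + 7 + 10 + 20 + 13 + 22 = 155.
Each receives 2.6 × 155 / 11 = 36.64 from the guild treasury.
C keeps 22 − 16 = 6, so C's payoff is 6 + 36.64 = 42.64.

42.64 gold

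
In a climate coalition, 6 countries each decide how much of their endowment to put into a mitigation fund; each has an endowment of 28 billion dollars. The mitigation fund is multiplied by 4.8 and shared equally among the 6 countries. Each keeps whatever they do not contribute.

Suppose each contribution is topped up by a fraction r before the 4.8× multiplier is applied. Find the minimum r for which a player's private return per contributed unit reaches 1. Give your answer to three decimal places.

0.250

With matching at rate r, one contributed unit becomes (1 + r) in the mitigation fund and returns 4.8 × (1 + r) / 6 to the contributor.
Setting this equal to 1: 1 + r = 6/4.8 = 1.2500.
So the minimum matching rate is r = 1.2500 − 1 = 0.250.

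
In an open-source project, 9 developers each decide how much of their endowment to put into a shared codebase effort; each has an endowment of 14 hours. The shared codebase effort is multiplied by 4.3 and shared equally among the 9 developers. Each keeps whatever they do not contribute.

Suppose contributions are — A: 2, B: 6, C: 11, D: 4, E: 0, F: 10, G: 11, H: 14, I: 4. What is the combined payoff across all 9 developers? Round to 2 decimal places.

Total contributed: 2 + 6 + 11 + 4 + 0 + 10 + 11 + 14 + 4 = 62; total kept: 9 × 14 − 62 = 64.
The shared codebase effort pays out 4.3 × 62 = 266.60 in aggregate.
Group total = 64 + 266.60 = 330.60.

330.60 hours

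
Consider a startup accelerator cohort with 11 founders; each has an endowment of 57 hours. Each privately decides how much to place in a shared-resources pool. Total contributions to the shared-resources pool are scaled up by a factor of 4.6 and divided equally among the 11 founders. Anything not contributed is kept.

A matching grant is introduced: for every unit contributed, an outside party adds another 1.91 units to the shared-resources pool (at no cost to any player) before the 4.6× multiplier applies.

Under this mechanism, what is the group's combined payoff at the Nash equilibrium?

With the mechanism, a contributed unit returns 4.6 × 2.91 / 11 = 1.2169 per unit of net cost to the contributor — now above 1 — so contributing fully is weakly dominant for every player.
So the Nash equilibrium is full contribution by all 11; the group earns 4.6 × 2.91 × 627 = 8393.02.

8393.02 hours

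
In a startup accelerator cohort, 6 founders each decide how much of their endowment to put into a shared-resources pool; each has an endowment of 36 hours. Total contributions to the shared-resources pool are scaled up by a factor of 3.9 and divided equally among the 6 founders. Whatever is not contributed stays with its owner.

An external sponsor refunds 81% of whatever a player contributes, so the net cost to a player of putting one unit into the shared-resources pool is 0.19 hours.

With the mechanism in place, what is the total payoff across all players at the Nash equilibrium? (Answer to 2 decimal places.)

1017.36 hours

The effective private return per unit is now (3.9/6) / 0.19 = 3.4211 > 1, so every player's dominant strategy flips to full contribution.
At the Nash equilibrium everyone contributes 36. Group total payoff = 6 × (36 × 0.81 + 3.9 × 36) = 1017.36.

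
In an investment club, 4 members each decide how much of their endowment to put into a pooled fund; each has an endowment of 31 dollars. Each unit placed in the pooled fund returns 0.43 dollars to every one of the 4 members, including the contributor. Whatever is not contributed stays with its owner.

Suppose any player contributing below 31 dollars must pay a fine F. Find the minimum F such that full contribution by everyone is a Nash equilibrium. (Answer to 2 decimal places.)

17.67 dollars

Given the others contribute fully, the best deviation is to contribute 0 (any partial contribution still incurs the fine and gives up units whose private return 0.43 is below 1).
Deviating from 31 to 0 saves 31 dollars but forfeits the deviator's share of the drop in the pooled fund: 0.43 × 31 = 13.33.
So the deviation gain is 31 − 13.33 = 17.67, and the fine must be at least 17.67 dollars to wipe it out.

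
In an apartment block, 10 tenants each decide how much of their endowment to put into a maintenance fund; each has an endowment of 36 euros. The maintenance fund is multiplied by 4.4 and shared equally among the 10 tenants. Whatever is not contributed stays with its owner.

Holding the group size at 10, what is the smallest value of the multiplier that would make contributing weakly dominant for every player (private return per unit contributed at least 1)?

A contributed unit returns (multiplier)/10 to its contributor.
This reaches 1 exactly when the multiplier is 10.

10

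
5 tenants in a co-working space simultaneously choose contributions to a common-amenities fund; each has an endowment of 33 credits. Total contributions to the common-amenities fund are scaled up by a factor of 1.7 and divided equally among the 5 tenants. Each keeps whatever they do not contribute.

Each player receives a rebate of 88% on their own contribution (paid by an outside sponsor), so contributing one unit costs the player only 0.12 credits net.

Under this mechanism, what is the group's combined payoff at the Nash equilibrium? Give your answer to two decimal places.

425.70 credits

With the mechanism, a contributed unit returns (1.7/5) / 0.12 = 2.8333 per unit of net cost to the contributor — now above 1 — so contributing fully is weakly dominant for every player.
So the Nash equilibrium is full contribution by all 5; the group earns 5 × (33 × 0.88 + 1.7 × 33) = 425.70.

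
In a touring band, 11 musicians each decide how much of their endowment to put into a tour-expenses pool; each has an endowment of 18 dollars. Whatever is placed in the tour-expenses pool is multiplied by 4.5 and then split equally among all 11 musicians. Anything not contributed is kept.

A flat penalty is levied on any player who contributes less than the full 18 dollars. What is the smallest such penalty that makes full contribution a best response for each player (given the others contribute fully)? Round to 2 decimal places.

10.64 dollars

Given the others contribute fully, the best deviation is to contribute 0 (any partial contribution still incurs the fine and gives up units whose private return 0.4091 is below 1).
Deviating from 18 to 0 saves 18 dollars but forfeits the deviator's share of the drop in the tour-expenses pool: 4.5/11 × 18 = 7.36.
So the deviation gain is 18 − 7.36 = 10.64, and the fine must be at least 10.64 dollars to wipe it out.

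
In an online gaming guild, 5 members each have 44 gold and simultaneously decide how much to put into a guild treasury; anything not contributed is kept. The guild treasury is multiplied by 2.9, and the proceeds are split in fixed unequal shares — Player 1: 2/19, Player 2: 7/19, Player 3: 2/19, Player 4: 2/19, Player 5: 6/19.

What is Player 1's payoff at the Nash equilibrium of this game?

57.43 gold

Each unit j contributes comes back to j as 2.9 × (j's share), so j prefers to contribute only if that share exceeds 1/2.9 = 0.3448; otherwise keeping the unit dominates.
The only share above 0.3448 is Player 2's 7/19, contributing 44; the remaining 4 contribute 0. Total contributed: 44.
Player 1 keeps 44 and receives 2.9 × 44 × 2/19 = 13.43 from the guild treasury, for a payoff of 57.43.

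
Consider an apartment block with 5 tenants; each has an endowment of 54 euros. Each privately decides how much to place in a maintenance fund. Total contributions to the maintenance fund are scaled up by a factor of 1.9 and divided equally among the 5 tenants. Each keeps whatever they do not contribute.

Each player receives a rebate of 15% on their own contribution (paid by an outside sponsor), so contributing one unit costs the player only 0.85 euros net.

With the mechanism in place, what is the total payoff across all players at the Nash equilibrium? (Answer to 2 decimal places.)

270.00 euros

Even with the mechanism, each unit contributed returns only (1.9/5) / 0.85 = 0.4471 per unit of net cost, so contributing nothing is still dominant.
At the Nash equilibrium no one contributes; group total payoff = 5 × 54 = 270.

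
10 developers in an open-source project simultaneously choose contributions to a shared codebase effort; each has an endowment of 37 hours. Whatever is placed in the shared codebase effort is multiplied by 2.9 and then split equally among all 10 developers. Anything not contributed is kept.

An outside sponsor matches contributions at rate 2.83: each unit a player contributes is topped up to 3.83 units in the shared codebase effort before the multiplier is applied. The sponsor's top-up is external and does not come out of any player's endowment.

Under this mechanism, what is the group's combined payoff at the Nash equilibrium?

With the mechanism, a contributed unit returns 2.9 × 3.83 / 10 = 1.1107 per unit of net cost to the contributor — now above 1 — so contributing fully is weakly dominant for every player.
So the Nash equilibrium is full contribution by all 10; the group earns 2.9 × 3.83 × 370 = 4109.59.

4109.59 hours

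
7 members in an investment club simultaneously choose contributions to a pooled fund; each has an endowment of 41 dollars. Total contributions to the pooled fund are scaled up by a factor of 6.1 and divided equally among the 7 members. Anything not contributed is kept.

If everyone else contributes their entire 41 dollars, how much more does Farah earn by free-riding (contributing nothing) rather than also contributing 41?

Switching from a contribution of 41 to 0 lets Farah keep an extra 41 dollars, but lowers the pooled fund by 41, which costs Farah their own share of that drop: 6.1/7 × 41 = 35.73.
Net gain = 41 − 35.73 = 5.27. The private return per contributed unit (0.8714) is below 1, so free-riding is indeed the best response regardless of what the others do.

5.27 dollars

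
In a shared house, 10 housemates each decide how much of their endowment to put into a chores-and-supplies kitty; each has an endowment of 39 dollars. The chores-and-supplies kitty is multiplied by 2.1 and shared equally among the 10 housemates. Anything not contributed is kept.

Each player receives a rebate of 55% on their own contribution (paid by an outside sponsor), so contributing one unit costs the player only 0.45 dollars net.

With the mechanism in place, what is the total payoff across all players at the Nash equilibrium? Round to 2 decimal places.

390.00 dollars

The effective private return is (2.1/10) / 0.45 = 0.4667, which is still under 1, so the mechanism doesn't change anyone's dominant strategy: zero contribution.
At the Nash equilibrium no one contributes; group total payoff = 10 × 39 = 390.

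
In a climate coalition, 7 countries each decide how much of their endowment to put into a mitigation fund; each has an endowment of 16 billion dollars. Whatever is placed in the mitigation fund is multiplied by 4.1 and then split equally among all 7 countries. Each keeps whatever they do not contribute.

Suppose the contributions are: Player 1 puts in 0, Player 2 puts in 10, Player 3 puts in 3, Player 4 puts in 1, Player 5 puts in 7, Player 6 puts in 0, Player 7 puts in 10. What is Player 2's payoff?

24.16 billion dollars

Total contributed: 0 + 10 + 3 + 1 + 7 + 0 + 10 = 31.
Each receives 4.1 × 31 / 7 = 18.16 from the mitigation fund.
Player 2 keeps 16 − 10 = 6, so Player 2's payoff is 6 + 18.16 = 24.16.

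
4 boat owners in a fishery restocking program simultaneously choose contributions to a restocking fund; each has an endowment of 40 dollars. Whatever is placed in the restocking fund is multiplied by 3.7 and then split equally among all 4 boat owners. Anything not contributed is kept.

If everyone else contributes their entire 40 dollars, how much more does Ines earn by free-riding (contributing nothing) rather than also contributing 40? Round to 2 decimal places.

3.00 dollars

Switching from a contribution of 40 to 0 lets Ines keep an extra 40 dollars, but lowers the restocking fund by 40, which costs Ines their own share of that drop: 3.7/4 × 40 = 37.00.
Net gain = 40 − 37.00 = 3.00. The private return per contributed unit (0.9250) is below 1, so free-riding is indeed the best response regardless of what the others do.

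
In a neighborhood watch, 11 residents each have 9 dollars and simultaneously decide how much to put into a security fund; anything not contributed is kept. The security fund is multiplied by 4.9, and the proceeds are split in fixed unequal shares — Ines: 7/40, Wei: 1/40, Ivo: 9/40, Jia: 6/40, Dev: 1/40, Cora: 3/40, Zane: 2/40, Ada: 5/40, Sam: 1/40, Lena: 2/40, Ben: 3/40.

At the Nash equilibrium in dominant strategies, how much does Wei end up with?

10.10 dollars

Each unit j contributes comes back to j as 4.9 × (j's share), so j prefers to contribute only if that share exceeds 1/4.9 = 0.2041; otherwise keeping the unit dominates.
The only share above 0.2041 is Ivo's 9/40, contributing 9; the remaining 10 contribute 0. Total contributed: 9.
Wei keeps 9 and receives 4.9 × 9 × 1/40 = 1.10 from the security fund, for a payoff of 10.10.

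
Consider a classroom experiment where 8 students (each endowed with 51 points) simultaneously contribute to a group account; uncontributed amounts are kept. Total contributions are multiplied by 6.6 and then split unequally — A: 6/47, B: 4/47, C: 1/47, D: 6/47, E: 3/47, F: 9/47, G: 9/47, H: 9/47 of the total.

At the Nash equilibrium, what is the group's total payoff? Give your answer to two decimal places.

For player j, contributing a unit is worthwhile iff 6.6 × (j's share) ≥ 1, i.e. iff j's share is at least 0.1515.
F, G and H are above the threshold, contributing 51 each; the remaining 5 contribute 0. Total contributed: 153.
The group account pays out 6.6 × 153 = 1009.80 in total (split across the unequal shares, but the aggregate is all that matters for the group sum).
The 5 free-riders keep 51 each, adding 255. Group total = 255 + 1009.80 = 1264.80.

1264.80 points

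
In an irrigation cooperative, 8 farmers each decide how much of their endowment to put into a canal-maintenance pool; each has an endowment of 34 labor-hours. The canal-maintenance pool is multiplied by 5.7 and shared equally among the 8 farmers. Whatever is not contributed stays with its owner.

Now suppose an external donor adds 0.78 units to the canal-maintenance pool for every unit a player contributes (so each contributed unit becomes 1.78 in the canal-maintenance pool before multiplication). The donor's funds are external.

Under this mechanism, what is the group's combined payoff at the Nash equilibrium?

The effective private return per unit is now 5.7 × 1.78 / 8 = 1.2683 > 1, so every player's dominant strategy flips to full contribution.
So the Nash equilibrium is full contribution by all 8; the group earns 5.7 × 1.78 × 272 = 2759.71.

2759.71 labor-hours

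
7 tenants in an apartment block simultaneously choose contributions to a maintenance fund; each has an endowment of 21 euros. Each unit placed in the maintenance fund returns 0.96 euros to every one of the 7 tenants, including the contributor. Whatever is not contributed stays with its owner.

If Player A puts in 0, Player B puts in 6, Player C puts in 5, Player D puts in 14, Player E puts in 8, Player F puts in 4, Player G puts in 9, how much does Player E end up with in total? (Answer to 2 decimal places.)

57.16 euros

Total contributed: 0 + 6 + 5 + 14 + 8 + 4 + 9 = 46.
Each receives 0.96 × 46 = 44.16 from the maintenance fund.
Player E keeps 21 − 8 = 13, so Player E's payoff is 13 + 44.16 = 57.16.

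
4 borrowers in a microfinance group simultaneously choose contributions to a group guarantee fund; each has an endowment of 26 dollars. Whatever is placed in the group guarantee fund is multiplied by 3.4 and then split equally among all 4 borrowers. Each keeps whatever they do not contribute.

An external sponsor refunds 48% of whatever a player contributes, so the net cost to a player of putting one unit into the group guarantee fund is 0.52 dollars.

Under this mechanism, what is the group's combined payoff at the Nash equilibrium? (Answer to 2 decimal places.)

The effective private return per unit is now (3.4/4) / 0.52 = 1.6346 > 1, so every player's dominant strategy flips to full contribution.
So the Nash equilibrium is full contribution by all 4; the group earns 4 × (26 × 0.48 + 3.4 × 26) = 403.52.

403.52 dollars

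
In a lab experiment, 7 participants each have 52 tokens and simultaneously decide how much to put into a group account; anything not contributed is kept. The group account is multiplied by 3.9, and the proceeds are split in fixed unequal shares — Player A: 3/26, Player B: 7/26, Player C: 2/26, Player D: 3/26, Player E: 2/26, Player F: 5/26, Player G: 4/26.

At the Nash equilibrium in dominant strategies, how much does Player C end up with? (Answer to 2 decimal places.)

67.60 tokens

Player j's private return per contributed unit is 3.9 × (j's share). Contributing is weakly dominant for j when that share is at least 1/3.9 = 0.2564, and contributing 0 is dominant otherwise.
Player B alone (share 7/26) is above the threshold, contributing 52; the remaining 6 contribute 0. Total contributed: 52.
Player C keeps 52 and receives 3.9 × 52 × 2/26 = 15.60 from the group account, for a payoff of 67.60.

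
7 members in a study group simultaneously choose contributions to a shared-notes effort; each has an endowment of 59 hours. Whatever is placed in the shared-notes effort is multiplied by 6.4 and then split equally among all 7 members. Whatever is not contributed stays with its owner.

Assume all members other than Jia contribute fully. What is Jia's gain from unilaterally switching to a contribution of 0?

Switching from a contribution of 59 to 0 lets Jia keep an extra 59 hours, but lowers the shared-notes effort by 59, which costs Jia their own share of that drop: 6.4/7 × 59 = 53.94.
Net gain = 59 − 53.94 = 5.06. The private return per contributed unit (0.9143) is below 1, so free-riding is indeed the best response regardless of what the others do.

5.06 hours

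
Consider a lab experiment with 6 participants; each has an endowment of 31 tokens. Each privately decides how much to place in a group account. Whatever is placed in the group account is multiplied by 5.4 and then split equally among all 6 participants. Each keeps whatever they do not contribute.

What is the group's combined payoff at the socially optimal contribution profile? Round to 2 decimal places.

1004.40 tokens

Each contributed unit returns 5.400 to the group as a whole (0.9000 to each of 6 players), which exceeds 1, so the social optimum is full contribution: group total = 5.400 × 186 = 1004.40.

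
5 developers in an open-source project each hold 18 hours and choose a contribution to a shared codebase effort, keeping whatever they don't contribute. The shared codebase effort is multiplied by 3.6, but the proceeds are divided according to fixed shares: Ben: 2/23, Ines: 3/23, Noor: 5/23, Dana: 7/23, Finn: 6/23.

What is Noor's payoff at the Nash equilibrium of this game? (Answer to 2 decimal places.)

A player with share s gets back 3.6·s per unit contributed, so full contribution is dominant for anyone with s > 1/3.6 = 0.2778 and zero contribution is dominant for anyone below.
Only Dana (7/23) clears that bar, contributing 18; the remaining 4 contribute 0. Total contributed: 18.
Noor keeps 18 and receives 3.6 × 18 × 5/23 = 14.09 from the shared codebase effort, for a payoff of 32.09.

32.09 hours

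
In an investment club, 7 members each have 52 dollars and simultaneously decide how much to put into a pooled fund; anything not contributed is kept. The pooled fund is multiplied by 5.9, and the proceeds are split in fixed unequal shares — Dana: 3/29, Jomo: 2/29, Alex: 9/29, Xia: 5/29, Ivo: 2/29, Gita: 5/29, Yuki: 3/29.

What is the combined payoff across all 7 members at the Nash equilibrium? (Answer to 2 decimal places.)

For player j, contributing a unit is worthwhile iff 5.9 × (j's share) ≥ 1, i.e. iff j's share is at least 0.1695.
Alex, Xia and Gita clear that bar, contributing 52 each; the remaining 4 contribute 0. Total contributed: 156.
The pooled fund pays out 5.9 × 156 = 920.40 in total (split across the unequal shares, but the aggregate is all that matters for the group sum).
The 4 free-riders keep 52 each, adding 208. Group total = 208 + 920.40 = 1128.40.

1128.40 dollars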